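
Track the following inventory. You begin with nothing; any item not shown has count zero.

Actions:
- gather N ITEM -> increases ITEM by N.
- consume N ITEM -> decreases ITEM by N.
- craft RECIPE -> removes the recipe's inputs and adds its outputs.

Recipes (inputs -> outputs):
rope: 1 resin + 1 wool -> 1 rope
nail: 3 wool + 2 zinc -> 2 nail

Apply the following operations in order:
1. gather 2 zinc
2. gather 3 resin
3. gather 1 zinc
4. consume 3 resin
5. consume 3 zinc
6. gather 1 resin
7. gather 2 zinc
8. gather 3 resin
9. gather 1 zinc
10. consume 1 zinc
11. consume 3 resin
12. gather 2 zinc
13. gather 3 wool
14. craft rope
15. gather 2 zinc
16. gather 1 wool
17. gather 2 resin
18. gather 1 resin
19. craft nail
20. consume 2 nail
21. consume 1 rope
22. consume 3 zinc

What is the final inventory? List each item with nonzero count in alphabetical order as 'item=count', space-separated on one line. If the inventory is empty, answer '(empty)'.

After 1 (gather 2 zinc): zinc=2
After 2 (gather 3 resin): resin=3 zinc=2
After 3 (gather 1 zinc): resin=3 zinc=3
After 4 (consume 3 resin): zinc=3
After 5 (consume 3 zinc): (empty)
After 6 (gather 1 resin): resin=1
After 7 (gather 2 zinc): resin=1 zinc=2
After 8 (gather 3 resin): resin=4 zinc=2
After 9 (gather 1 zinc): resin=4 zinc=3
After 10 (consume 1 zinc): resin=4 zinc=2
After 11 (consume 3 resin): resin=1 zinc=2
After 12 (gather 2 zinc): resin=1 zinc=4
After 13 (gather 3 wool): resin=1 wool=3 zinc=4
After 14 (craft rope): rope=1 wool=2 zinc=4
After 15 (gather 2 zinc): rope=1 wool=2 zinc=6
After 16 (gather 1 wool): rope=1 wool=3 zinc=6
After 17 (gather 2 resin): resin=2 rope=1 wool=3 zinc=6
After 18 (gather 1 resin): resin=3 rope=1 wool=3 zinc=6
After 19 (craft nail): nail=2 resin=3 rope=1 zinc=4
After 20 (consume 2 nail): resin=3 rope=1 zinc=4
After 21 (consume 1 rope): resin=3 zinc=4
After 22 (consume 3 zinc): resin=3 zinc=1

Answer: resin=3 zinc=1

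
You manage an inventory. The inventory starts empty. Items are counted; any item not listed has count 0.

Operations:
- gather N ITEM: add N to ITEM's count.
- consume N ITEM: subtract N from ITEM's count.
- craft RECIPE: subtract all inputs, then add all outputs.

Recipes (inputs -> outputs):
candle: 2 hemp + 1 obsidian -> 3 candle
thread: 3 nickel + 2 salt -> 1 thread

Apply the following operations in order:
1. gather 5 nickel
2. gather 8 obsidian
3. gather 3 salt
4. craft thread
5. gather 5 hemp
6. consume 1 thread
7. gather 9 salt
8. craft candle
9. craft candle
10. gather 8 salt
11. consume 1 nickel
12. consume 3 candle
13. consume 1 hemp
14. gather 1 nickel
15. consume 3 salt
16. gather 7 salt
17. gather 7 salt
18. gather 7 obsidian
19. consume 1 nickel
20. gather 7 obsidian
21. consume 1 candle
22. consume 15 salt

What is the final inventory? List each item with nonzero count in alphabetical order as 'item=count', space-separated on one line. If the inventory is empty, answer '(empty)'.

After 1 (gather 5 nickel): nickel=5
After 2 (gather 8 obsidian): nickel=5 obsidian=8
After 3 (gather 3 salt): nickel=5 obsidian=8 salt=3
After 4 (craft thread): nickel=2 obsidian=8 salt=1 thread=1
After 5 (gather 5 hemp): hemp=5 nickel=2 obsidian=8 salt=1 thread=1
After 6 (consume 1 thread): hemp=5 nickel=2 obsidian=8 salt=1
After 7 (gather 9 salt): hemp=5 nickel=2 obsidian=8 salt=10
After 8 (craft candle): candle=3 hemp=3 nickel=2 obsidian=7 salt=10
After 9 (craft candle): candle=6 hemp=1 nickel=2 obsidian=6 salt=10
After 10 (gather 8 salt): candle=6 hemp=1 nickel=2 obsidian=6 salt=18
After 11 (consume 1 nickel): candle=6 hemp=1 nickel=1 obsidian=6 salt=18
After 12 (consume 3 candle): candle=3 hemp=1 nickel=1 obsidian=6 salt=18
After 13 (consume 1 hemp): candle=3 nickel=1 obsidian=6 salt=18
After 14 (gather 1 nickel): candle=3 nickel=2 obsidian=6 salt=18
After 15 (consume 3 salt): candle=3 nickel=2 obsidian=6 salt=15
After 16 (gather 7 salt): candle=3 nickel=2 obsidian=6 salt=22
After 17 (gather 7 salt): candle=3 nickel=2 obsidian=6 salt=29
After 18 (gather 7 obsidian): candle=3 nickel=2 obsidian=13 salt=29
After 19 (consume 1 nickel): candle=3 nickel=1 obsidian=13 salt=29
After 20 (gather 7 obsidian): candle=3 nickel=1 obsidian=20 salt=29
After 21 (consume 1 candle): candle=2 nickel=1 obsidian=20 salt=29
After 22 (consume 15 salt): candle=2 nickel=1 obsidian=20 salt=14

Answer: candle=2 nickel=1 obsidian=20 salt=14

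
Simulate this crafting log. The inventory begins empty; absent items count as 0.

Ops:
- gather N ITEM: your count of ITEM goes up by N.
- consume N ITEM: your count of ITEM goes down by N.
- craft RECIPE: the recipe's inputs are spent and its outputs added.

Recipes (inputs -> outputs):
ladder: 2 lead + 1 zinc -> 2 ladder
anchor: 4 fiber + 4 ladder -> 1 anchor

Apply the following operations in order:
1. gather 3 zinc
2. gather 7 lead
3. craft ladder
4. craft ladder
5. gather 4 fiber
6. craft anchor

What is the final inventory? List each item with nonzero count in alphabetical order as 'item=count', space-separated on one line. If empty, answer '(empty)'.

Answer: anchor=1 lead=3 zinc=1

Derivation:
After 1 (gather 3 zinc): zinc=3
After 2 (gather 7 lead): lead=7 zinc=3
After 3 (craft ladder): ladder=2 lead=5 zinc=2
After 4 (craft ladder): ladder=4 lead=3 zinc=1
After 5 (gather 4 fiber): fiber=4 ladder=4 lead=3 zinc=1
After 6 (craft anchor): anchor=1 lead=3 zinc=1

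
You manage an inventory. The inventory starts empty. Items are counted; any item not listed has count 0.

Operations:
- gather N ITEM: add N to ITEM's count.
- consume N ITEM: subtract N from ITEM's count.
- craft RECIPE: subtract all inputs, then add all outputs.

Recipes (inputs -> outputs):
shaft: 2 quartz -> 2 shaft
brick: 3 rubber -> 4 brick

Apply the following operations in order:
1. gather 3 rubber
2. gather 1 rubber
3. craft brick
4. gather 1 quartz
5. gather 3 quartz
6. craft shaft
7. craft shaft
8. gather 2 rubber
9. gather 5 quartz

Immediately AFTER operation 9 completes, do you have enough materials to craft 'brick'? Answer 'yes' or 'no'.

Answer: yes

Derivation:
After 1 (gather 3 rubber): rubber=3
After 2 (gather 1 rubber): rubber=4
After 3 (craft brick): brick=4 rubber=1
After 4 (gather 1 quartz): brick=4 quartz=1 rubber=1
After 5 (gather 3 quartz): brick=4 quartz=4 rubber=1
After 6 (craft shaft): brick=4 quartz=2 rubber=1 shaft=2
After 7 (craft shaft): brick=4 rubber=1 shaft=4
After 8 (gather 2 rubber): brick=4 rubber=3 shaft=4
After 9 (gather 5 quartz): brick=4 quartz=5 rubber=3 shaft=4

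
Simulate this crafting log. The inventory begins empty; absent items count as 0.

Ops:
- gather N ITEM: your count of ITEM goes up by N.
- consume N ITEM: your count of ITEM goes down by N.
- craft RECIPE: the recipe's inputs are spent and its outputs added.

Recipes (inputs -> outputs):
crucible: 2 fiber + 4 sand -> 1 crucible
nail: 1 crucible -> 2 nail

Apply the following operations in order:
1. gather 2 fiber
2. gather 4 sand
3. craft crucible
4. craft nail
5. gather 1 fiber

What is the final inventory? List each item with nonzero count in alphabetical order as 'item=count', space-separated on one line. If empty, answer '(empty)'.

Answer: fiber=1 nail=2

Derivation:
After 1 (gather 2 fiber): fiber=2
After 2 (gather 4 sand): fiber=2 sand=4
After 3 (craft crucible): crucible=1
After 4 (craft nail): nail=2
After 5 (gather 1 fiber): fiber=1 nail=2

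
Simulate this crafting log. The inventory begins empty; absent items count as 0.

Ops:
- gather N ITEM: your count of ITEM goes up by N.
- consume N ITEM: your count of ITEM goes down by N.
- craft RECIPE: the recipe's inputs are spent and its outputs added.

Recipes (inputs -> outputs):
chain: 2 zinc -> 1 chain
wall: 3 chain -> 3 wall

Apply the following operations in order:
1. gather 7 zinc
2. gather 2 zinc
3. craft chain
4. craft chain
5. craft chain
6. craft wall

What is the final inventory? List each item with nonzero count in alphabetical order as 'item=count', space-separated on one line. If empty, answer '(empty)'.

Answer: wall=3 zinc=3

Derivation:
After 1 (gather 7 zinc): zinc=7
After 2 (gather 2 zinc): zinc=9
After 3 (craft chain): chain=1 zinc=7
After 4 (craft chain): chain=2 zinc=5
After 5 (craft chain): chain=3 zinc=3
After 6 (craft wall): wall=3 zinc=3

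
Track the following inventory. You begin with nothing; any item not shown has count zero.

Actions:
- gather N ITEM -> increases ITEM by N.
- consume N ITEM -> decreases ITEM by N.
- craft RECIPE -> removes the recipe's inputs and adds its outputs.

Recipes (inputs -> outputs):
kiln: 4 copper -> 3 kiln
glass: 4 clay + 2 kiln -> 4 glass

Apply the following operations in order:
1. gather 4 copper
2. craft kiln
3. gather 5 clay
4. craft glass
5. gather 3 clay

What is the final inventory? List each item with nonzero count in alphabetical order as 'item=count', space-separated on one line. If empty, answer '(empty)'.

After 1 (gather 4 copper): copper=4
After 2 (craft kiln): kiln=3
After 3 (gather 5 clay): clay=5 kiln=3
After 4 (craft glass): clay=1 glass=4 kiln=1
After 5 (gather 3 clay): clay=4 glass=4 kiln=1

Answer: clay=4 glass=4 kiln=1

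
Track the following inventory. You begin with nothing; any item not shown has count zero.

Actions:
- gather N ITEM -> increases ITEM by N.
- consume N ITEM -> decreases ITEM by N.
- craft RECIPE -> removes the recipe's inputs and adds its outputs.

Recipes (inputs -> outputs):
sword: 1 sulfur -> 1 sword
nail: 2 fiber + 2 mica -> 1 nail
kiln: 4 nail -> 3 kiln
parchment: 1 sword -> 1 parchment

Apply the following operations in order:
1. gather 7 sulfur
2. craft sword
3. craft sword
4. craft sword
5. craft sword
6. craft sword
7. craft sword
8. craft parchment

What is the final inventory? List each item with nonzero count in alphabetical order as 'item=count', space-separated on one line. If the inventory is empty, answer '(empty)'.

Answer: parchment=1 sulfur=1 sword=5

Derivation:
After 1 (gather 7 sulfur): sulfur=7
After 2 (craft sword): sulfur=6 sword=1
After 3 (craft sword): sulfur=5 sword=2
After 4 (craft sword): sulfur=4 sword=3
After 5 (craft sword): sulfur=3 sword=4
After 6 (craft sword): sulfur=2 sword=5
After 7 (craft sword): sulfur=1 sword=6
After 8 (craft parchment): parchment=1 sulfur=1 sword=5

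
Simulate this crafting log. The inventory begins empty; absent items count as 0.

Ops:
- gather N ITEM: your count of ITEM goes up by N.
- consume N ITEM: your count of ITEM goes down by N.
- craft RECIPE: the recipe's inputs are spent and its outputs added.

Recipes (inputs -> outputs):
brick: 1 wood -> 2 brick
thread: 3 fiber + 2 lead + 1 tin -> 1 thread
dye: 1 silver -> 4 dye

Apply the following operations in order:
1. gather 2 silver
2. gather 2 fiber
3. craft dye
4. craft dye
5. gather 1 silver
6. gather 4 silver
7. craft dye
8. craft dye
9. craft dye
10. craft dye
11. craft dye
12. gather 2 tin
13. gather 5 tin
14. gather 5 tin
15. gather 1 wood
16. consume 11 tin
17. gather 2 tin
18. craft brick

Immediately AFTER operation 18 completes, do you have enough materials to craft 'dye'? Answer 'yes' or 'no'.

After 1 (gather 2 silver): silver=2
After 2 (gather 2 fiber): fiber=2 silver=2
After 3 (craft dye): dye=4 fiber=2 silver=1
After 4 (craft dye): dye=8 fiber=2
After 5 (gather 1 silver): dye=8 fiber=2 silver=1
After 6 (gather 4 silver): dye=8 fiber=2 silver=5
After 7 (craft dye): dye=12 fiber=2 silver=4
After 8 (craft dye): dye=16 fiber=2 silver=3
After 9 (craft dye): dye=20 fiber=2 silver=2
After 10 (craft dye): dye=24 fiber=2 silver=1
After 11 (craft dye): dye=28 fiber=2
After 12 (gather 2 tin): dye=28 fiber=2 tin=2
After 13 (gather 5 tin): dye=28 fiber=2 tin=7
After 14 (gather 5 tin): dye=28 fiber=2 tin=12
After 15 (gather 1 wood): dye=28 fiber=2 tin=12 wood=1
After 16 (consume 11 tin): dye=28 fiber=2 tin=1 wood=1
After 17 (gather 2 tin): dye=28 fiber=2 tin=3 wood=1
After 18 (craft brick): brick=2 dye=28 fiber=2 tin=3

Answer: no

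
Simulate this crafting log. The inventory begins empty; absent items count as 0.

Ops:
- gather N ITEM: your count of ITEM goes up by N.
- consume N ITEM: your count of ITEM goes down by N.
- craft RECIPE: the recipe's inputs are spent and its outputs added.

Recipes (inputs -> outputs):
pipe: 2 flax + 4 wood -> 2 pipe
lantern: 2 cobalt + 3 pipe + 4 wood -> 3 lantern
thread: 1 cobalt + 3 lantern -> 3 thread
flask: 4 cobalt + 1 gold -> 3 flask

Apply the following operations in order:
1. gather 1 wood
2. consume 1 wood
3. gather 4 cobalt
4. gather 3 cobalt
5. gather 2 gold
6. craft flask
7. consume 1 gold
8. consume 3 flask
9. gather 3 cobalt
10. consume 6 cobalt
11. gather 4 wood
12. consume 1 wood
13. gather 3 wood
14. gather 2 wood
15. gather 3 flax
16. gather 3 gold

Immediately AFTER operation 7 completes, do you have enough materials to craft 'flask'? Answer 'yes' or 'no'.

Answer: no

Derivation:
After 1 (gather 1 wood): wood=1
After 2 (consume 1 wood): (empty)
After 3 (gather 4 cobalt): cobalt=4
After 4 (gather 3 cobalt): cobalt=7
After 5 (gather 2 gold): cobalt=7 gold=2
After 6 (craft flask): cobalt=3 flask=3 gold=1
After 7 (consume 1 gold): cobalt=3 flask=3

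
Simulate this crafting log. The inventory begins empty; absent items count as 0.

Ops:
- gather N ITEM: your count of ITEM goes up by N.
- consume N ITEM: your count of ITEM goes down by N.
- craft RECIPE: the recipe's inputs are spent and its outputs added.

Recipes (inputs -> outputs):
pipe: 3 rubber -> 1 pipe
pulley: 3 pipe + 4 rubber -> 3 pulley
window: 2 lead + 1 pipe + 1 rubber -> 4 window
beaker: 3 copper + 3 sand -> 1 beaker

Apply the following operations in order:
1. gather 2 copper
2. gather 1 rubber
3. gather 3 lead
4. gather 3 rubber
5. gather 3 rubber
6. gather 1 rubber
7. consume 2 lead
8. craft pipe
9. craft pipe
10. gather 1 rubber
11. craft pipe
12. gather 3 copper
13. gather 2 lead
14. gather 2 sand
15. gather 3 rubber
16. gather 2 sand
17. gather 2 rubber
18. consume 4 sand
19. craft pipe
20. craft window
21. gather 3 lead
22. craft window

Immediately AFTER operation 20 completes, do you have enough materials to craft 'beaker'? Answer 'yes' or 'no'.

Answer: no

Derivation:
After 1 (gather 2 copper): copper=2
After 2 (gather 1 rubber): copper=2 rubber=1
After 3 (gather 3 lead): copper=2 lead=3 rubber=1
After 4 (gather 3 rubber): copper=2 lead=3 rubber=4
After 5 (gather 3 rubber): copper=2 lead=3 rubber=7
After 6 (gather 1 rubber): copper=2 lead=3 rubber=8
After 7 (consume 2 lead): copper=2 lead=1 rubber=8
After 8 (craft pipe): copper=2 lead=1 pipe=1 rubber=5
After 9 (craft pipe): copper=2 lead=1 pipe=2 rubber=2
After 10 (gather 1 rubber): copper=2 lead=1 pipe=2 rubber=3
After 11 (craft pipe): copper=2 lead=1 pipe=3
After 12 (gather 3 copper): copper=5 lead=1 pipe=3
After 13 (gather 2 lead): copper=5 lead=3 pipe=3
After 14 (gather 2 sand): copper=5 lead=3 pipe=3 sand=2
After 15 (gather 3 rubber): copper=5 lead=3 pipe=3 rubber=3 sand=2
After 16 (gather 2 sand): copper=5 lead=3 pipe=3 rubber=3 sand=4
After 17 (gather 2 rubber): copper=5 lead=3 pipe=3 rubber=5 sand=4
After 18 (consume 4 sand): copper=5 lead=3 pipe=3 rubber=5
After 19 (craft pipe): copper=5 lead=3 pipe=4 rubber=2
After 20 (craft window): copper=5 lead=1 pipe=3 rubber=1 window=4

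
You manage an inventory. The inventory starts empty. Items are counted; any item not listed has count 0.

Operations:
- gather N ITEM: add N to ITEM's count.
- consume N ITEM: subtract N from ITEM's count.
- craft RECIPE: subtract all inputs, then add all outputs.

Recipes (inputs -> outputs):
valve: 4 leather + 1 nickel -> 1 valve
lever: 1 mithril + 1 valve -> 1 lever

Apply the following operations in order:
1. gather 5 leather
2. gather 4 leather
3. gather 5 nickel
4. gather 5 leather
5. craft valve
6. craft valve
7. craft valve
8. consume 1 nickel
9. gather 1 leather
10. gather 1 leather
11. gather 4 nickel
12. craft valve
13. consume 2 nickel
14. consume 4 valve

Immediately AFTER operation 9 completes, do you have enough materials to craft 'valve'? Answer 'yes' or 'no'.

After 1 (gather 5 leather): leather=5
After 2 (gather 4 leather): leather=9
After 3 (gather 5 nickel): leather=9 nickel=5
After 4 (gather 5 leather): leather=14 nickel=5
After 5 (craft valve): leather=10 nickel=4 valve=1
After 6 (craft valve): leather=6 nickel=3 valve=2
After 7 (craft valve): leather=2 nickel=2 valve=3
After 8 (consume 1 nickel): leather=2 nickel=1 valve=3
After 9 (gather 1 leather): leather=3 nickel=1 valve=3

Answer: no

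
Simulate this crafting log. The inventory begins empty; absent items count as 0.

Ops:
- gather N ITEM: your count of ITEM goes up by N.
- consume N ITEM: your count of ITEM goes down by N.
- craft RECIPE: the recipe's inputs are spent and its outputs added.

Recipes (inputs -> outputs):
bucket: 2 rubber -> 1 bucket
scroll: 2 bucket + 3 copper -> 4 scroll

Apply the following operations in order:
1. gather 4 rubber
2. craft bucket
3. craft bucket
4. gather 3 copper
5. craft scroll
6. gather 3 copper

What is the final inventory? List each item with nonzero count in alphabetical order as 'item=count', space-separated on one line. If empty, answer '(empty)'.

After 1 (gather 4 rubber): rubber=4
After 2 (craft bucket): bucket=1 rubber=2
After 3 (craft bucket): bucket=2
After 4 (gather 3 copper): bucket=2 copper=3
After 5 (craft scroll): scroll=4
After 6 (gather 3 copper): copper=3 scroll=4

Answer: copper=3 scroll=4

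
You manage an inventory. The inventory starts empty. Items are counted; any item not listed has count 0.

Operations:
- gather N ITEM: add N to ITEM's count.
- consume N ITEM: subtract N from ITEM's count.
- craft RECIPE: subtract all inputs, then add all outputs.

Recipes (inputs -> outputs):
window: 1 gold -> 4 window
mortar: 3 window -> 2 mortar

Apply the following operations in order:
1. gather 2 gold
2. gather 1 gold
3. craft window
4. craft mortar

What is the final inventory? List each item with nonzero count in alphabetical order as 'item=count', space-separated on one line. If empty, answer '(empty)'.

Answer: gold=2 mortar=2 window=1

Derivation:
After 1 (gather 2 gold): gold=2
After 2 (gather 1 gold): gold=3
After 3 (craft window): gold=2 window=4
After 4 (craft mortar): gold=2 mortar=2 window=1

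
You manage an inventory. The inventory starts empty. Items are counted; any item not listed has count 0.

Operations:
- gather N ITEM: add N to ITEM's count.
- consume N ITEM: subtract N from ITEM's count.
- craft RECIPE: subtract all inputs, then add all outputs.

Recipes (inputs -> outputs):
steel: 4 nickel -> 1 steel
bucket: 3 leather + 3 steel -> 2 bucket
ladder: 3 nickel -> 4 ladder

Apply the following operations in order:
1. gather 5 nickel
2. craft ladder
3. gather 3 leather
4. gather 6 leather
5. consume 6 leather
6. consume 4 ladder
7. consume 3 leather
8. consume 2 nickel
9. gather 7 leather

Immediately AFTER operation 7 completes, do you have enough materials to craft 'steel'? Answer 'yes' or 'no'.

After 1 (gather 5 nickel): nickel=5
After 2 (craft ladder): ladder=4 nickel=2
After 3 (gather 3 leather): ladder=4 leather=3 nickel=2
After 4 (gather 6 leather): ladder=4 leather=9 nickel=2
After 5 (consume 6 leather): ladder=4 leather=3 nickel=2
After 6 (consume 4 ladder): leather=3 nickel=2
After 7 (consume 3 leather): nickel=2

Answer: no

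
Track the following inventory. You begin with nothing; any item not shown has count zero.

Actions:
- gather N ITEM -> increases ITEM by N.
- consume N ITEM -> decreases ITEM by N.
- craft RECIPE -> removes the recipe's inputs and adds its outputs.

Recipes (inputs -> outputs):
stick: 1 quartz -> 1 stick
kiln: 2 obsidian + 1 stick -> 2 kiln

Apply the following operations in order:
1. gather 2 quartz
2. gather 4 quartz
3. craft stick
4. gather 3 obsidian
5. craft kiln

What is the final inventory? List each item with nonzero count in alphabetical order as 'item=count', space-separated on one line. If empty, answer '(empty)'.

Answer: kiln=2 obsidian=1 quartz=5

Derivation:
After 1 (gather 2 quartz): quartz=2
After 2 (gather 4 quartz): quartz=6
After 3 (craft stick): quartz=5 stick=1
After 4 (gather 3 obsidian): obsidian=3 quartz=5 stick=1
After 5 (craft kiln): kiln=2 obsidian=1 quartz=5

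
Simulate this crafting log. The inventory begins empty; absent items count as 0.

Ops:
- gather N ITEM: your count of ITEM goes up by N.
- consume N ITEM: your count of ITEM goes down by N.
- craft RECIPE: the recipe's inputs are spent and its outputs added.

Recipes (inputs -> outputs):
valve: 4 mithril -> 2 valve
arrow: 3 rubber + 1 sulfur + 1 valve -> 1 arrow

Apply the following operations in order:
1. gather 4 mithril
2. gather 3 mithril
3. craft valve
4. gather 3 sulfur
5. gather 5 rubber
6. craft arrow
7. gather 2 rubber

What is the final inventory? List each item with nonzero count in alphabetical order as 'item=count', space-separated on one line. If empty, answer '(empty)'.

Answer: arrow=1 mithril=3 rubber=4 sulfur=2 valve=1

Derivation:
After 1 (gather 4 mithril): mithril=4
After 2 (gather 3 mithril): mithril=7
After 3 (craft valve): mithril=3 valve=2
After 4 (gather 3 sulfur): mithril=3 sulfur=3 valve=2
After 5 (gather 5 rubber): mithril=3 rubber=5 sulfur=3 valve=2
After 6 (craft arrow): arrow=1 mithril=3 rubber=2 sulfur=2 valve=1
After 7 (gather 2 rubber): arrow=1 mithril=3 rubber=4 sulfur=2 valve=1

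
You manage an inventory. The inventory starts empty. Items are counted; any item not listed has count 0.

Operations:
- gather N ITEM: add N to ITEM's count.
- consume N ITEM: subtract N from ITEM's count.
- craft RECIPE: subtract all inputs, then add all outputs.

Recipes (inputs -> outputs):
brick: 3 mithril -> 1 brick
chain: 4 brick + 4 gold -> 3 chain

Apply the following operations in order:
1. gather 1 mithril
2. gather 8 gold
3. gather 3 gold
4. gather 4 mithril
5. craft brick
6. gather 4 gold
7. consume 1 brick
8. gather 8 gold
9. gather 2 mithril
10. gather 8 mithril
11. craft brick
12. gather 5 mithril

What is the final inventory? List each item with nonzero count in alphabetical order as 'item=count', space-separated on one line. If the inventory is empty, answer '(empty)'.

After 1 (gather 1 mithril): mithril=1
After 2 (gather 8 gold): gold=8 mithril=1
After 3 (gather 3 gold): gold=11 mithril=1
After 4 (gather 4 mithril): gold=11 mithril=5
After 5 (craft brick): brick=1 gold=11 mithril=2
After 6 (gather 4 gold): brick=1 gold=15 mithril=2
After 7 (consume 1 brick): gold=15 mithril=2
After 8 (gather 8 gold): gold=23 mithril=2
After 9 (gather 2 mithril): gold=23 mithril=4
After 10 (gather 8 mithril): gold=23 mithril=12
After 11 (craft brick): brick=1 gold=23 mithril=9
After 12 (gather 5 mithril): brick=1 gold=23 mithril=14

Answer: brick=1 gold=23 mithril=14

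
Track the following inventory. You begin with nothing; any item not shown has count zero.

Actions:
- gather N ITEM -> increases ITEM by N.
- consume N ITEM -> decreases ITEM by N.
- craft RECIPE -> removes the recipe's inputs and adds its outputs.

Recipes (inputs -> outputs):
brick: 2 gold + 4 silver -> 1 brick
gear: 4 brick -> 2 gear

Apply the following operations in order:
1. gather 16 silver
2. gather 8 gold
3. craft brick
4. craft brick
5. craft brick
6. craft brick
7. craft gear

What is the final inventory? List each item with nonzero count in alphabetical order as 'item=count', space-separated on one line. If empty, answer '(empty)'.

Answer: gear=2

Derivation:
After 1 (gather 16 silver): silver=16
After 2 (gather 8 gold): gold=8 silver=16
After 3 (craft brick): brick=1 gold=6 silver=12
After 4 (craft brick): brick=2 gold=4 silver=8
After 5 (craft brick): brick=3 gold=2 silver=4
After 6 (craft brick): brick=4
After 7 (craft gear): gear=2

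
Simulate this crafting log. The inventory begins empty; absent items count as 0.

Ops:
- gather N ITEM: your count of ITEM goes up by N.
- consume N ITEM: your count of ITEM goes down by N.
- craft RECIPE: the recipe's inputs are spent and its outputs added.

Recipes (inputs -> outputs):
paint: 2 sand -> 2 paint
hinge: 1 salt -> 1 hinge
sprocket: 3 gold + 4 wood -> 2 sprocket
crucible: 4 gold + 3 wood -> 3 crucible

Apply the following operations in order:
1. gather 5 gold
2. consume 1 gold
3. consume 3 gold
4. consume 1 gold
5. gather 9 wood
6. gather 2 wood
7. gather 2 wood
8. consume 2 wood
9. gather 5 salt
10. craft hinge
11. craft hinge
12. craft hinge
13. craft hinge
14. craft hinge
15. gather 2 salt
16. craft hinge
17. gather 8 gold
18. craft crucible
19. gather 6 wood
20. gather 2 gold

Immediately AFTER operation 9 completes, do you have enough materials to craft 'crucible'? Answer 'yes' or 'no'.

Answer: no

Derivation:
After 1 (gather 5 gold): gold=5
After 2 (consume 1 gold): gold=4
After 3 (consume 3 gold): gold=1
After 4 (consume 1 gold): (empty)
After 5 (gather 9 wood): wood=9
After 6 (gather 2 wood): wood=11
After 7 (gather 2 wood): wood=13
After 8 (consume 2 wood): wood=11
After 9 (gather 5 salt): salt=5 wood=11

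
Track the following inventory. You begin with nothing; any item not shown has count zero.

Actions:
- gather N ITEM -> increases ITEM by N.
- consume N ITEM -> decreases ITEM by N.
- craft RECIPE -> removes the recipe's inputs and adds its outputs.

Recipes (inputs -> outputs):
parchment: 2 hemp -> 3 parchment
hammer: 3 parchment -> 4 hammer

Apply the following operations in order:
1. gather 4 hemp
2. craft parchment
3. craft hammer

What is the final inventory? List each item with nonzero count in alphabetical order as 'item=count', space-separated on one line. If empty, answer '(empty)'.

After 1 (gather 4 hemp): hemp=4
After 2 (craft parchment): hemp=2 parchment=3
After 3 (craft hammer): hammer=4 hemp=2

Answer: hammer=4 hemp=2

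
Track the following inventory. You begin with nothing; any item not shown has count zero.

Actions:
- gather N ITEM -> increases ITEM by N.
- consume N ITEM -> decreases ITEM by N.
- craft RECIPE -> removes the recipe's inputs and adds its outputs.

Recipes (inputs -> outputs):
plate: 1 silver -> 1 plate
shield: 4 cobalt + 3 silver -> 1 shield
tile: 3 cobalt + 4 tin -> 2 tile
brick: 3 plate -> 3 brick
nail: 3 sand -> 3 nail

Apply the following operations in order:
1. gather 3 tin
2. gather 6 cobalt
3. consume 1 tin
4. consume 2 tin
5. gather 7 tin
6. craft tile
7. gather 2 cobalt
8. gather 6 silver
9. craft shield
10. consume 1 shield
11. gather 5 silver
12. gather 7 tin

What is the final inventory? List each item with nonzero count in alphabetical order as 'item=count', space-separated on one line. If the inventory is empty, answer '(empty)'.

Answer: cobalt=1 silver=8 tile=2 tin=10

Derivation:
After 1 (gather 3 tin): tin=3
After 2 (gather 6 cobalt): cobalt=6 tin=3
After 3 (consume 1 tin): cobalt=6 tin=2
After 4 (consume 2 tin): cobalt=6
After 5 (gather 7 tin): cobalt=6 tin=7
After 6 (craft tile): cobalt=3 tile=2 tin=3
After 7 (gather 2 cobalt): cobalt=5 tile=2 tin=3
After 8 (gather 6 silver): cobalt=5 silver=6 tile=2 tin=3
After 9 (craft shield): cobalt=1 shield=1 silver=3 tile=2 tin=3
After 10 (consume 1 shield): cobalt=1 silver=3 tile=2 tin=3
After 11 (gather 5 silver): cobalt=1 silver=8 tile=2 tin=3
After 12 (gather 7 tin): cobalt=1 silver=8 tile=2 tin=10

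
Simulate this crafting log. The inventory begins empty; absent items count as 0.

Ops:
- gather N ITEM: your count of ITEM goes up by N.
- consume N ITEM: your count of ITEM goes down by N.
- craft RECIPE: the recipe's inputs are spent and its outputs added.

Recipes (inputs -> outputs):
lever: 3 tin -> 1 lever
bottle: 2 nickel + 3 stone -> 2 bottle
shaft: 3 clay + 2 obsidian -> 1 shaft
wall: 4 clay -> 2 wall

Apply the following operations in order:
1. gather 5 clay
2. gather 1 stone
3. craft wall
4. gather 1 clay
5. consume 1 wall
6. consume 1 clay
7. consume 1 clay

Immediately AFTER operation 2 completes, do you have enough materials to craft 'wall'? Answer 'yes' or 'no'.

After 1 (gather 5 clay): clay=5
After 2 (gather 1 stone): clay=5 stone=1

Answer: yes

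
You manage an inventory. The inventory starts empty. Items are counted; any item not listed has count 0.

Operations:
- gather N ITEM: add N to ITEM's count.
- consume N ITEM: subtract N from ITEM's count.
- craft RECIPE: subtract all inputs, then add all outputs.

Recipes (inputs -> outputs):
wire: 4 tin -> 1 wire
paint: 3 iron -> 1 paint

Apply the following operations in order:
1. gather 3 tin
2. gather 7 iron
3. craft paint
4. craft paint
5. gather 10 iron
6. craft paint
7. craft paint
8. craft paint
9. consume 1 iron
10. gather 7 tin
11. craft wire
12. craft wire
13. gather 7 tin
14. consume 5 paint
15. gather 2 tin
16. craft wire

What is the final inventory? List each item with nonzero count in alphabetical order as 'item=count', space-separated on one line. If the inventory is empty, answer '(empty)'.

After 1 (gather 3 tin): tin=3
After 2 (gather 7 iron): iron=7 tin=3
After 3 (craft paint): iron=4 paint=1 tin=3
After 4 (craft paint): iron=1 paint=2 tin=3
After 5 (gather 10 iron): iron=11 paint=2 tin=3
After 6 (craft paint): iron=8 paint=3 tin=3
After 7 (craft paint): iron=5 paint=4 tin=3
After 8 (craft paint): iron=2 paint=5 tin=3
After 9 (consume 1 iron): iron=1 paint=5 tin=3
After 10 (gather 7 tin): iron=1 paint=5 tin=10
After 11 (craft wire): iron=1 paint=5 tin=6 wire=1
After 12 (craft wire): iron=1 paint=5 tin=2 wire=2
After 13 (gather 7 tin): iron=1 paint=5 tin=9 wire=2
After 14 (consume 5 paint): iron=1 tin=9 wire=2
After 15 (gather 2 tin): iron=1 tin=11 wire=2
After 16 (craft wire): iron=1 tin=7 wire=3

Answer: iron=1 tin=7 wire=3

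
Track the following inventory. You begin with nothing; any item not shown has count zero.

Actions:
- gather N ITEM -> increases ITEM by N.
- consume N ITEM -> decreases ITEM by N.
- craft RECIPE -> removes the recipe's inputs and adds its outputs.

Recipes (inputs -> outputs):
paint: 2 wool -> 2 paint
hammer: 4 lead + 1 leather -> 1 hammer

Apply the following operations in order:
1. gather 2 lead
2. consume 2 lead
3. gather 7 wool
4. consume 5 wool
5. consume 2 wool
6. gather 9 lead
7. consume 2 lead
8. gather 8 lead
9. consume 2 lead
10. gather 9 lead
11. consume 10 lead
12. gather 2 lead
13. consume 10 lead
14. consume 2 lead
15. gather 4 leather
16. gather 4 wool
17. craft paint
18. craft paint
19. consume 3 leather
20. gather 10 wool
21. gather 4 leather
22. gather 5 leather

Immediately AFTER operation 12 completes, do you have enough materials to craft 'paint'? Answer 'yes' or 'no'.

After 1 (gather 2 lead): lead=2
After 2 (consume 2 lead): (empty)
After 3 (gather 7 wool): wool=7
After 4 (consume 5 wool): wool=2
After 5 (consume 2 wool): (empty)
After 6 (gather 9 lead): lead=9
After 7 (consume 2 lead): lead=7
After 8 (gather 8 lead): lead=15
After 9 (consume 2 lead): lead=13
After 10 (gather 9 lead): lead=22
After 11 (consume 10 lead): lead=12
After 12 (gather 2 lead): lead=14

Answer: no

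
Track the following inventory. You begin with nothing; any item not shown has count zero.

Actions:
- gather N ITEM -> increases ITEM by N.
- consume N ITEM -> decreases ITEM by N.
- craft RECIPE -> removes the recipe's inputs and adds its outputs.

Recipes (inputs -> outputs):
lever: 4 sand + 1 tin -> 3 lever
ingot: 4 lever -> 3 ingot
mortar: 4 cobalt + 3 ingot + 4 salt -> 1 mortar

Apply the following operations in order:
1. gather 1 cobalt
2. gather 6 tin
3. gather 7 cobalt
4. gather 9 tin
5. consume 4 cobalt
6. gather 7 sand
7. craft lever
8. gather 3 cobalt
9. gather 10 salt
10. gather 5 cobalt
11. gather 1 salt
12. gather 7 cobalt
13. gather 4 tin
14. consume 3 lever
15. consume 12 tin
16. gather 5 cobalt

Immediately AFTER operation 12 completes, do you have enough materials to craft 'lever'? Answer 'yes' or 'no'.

After 1 (gather 1 cobalt): cobalt=1
After 2 (gather 6 tin): cobalt=1 tin=6
After 3 (gather 7 cobalt): cobalt=8 tin=6
After 4 (gather 9 tin): cobalt=8 tin=15
After 5 (consume 4 cobalt): cobalt=4 tin=15
After 6 (gather 7 sand): cobalt=4 sand=7 tin=15
After 7 (craft lever): cobalt=4 lever=3 sand=3 tin=14
After 8 (gather 3 cobalt): cobalt=7 lever=3 sand=3 tin=14
After 9 (gather 10 salt): cobalt=7 lever=3 salt=10 sand=3 tin=14
After 10 (gather 5 cobalt): cobalt=12 lever=3 salt=10 sand=3 tin=14
After 11 (gather 1 salt): cobalt=12 lever=3 salt=11 sand=3 tin=14
After 12 (gather 7 cobalt): cobalt=19 lever=3 salt=11 sand=3 tin=14

Answer: no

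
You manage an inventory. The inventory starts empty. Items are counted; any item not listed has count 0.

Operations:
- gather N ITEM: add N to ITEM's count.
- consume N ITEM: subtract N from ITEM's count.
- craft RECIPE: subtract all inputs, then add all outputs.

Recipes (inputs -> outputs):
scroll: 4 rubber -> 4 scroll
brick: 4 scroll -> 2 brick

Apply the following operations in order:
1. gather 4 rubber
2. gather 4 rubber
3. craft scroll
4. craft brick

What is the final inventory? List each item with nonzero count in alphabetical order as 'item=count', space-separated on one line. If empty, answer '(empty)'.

After 1 (gather 4 rubber): rubber=4
After 2 (gather 4 rubber): rubber=8
After 3 (craft scroll): rubber=4 scroll=4
After 4 (craft brick): brick=2 rubber=4

Answer: brick=2 rubber=4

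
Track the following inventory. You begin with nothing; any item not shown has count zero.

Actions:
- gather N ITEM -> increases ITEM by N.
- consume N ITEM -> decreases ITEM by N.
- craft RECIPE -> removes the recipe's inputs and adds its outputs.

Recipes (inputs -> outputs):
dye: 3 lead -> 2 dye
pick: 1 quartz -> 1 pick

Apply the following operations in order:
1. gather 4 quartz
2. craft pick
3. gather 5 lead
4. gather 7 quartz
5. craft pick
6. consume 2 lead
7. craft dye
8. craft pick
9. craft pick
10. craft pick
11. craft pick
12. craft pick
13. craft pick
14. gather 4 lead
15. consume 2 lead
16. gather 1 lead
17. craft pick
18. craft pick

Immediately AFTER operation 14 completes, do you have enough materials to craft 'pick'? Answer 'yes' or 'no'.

After 1 (gather 4 quartz): quartz=4
After 2 (craft pick): pick=1 quartz=3
After 3 (gather 5 lead): lead=5 pick=1 quartz=3
After 4 (gather 7 quartz): lead=5 pick=1 quartz=10
After 5 (craft pick): lead=5 pick=2 quartz=9
After 6 (consume 2 lead): lead=3 pick=2 quartz=9
After 7 (craft dye): dye=2 pick=2 quartz=9
After 8 (craft pick): dye=2 pick=3 quartz=8
After 9 (craft pick): dye=2 pick=4 quartz=7
After 10 (craft pick): dye=2 pick=5 quartz=6
After 11 (craft pick): dye=2 pick=6 quartz=5
After 12 (craft pick): dye=2 pick=7 quartz=4
After 13 (craft pick): dye=2 pick=8 quartz=3
After 14 (gather 4 lead): dye=2 lead=4 pick=8 quartz=3

Answer: yes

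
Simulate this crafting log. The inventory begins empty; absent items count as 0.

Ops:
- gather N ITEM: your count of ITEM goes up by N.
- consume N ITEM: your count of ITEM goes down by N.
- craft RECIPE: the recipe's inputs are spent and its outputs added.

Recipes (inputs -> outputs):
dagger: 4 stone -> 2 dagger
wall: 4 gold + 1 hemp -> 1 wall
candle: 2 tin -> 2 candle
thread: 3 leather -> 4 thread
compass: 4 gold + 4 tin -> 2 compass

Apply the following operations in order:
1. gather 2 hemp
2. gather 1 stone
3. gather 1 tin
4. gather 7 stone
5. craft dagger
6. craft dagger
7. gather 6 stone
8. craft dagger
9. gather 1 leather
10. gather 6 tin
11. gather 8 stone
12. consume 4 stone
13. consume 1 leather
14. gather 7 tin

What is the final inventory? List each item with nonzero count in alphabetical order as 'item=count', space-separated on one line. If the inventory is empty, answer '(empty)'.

Answer: dagger=6 hemp=2 stone=6 tin=14

Derivation:
After 1 (gather 2 hemp): hemp=2
After 2 (gather 1 stone): hemp=2 stone=1
After 3 (gather 1 tin): hemp=2 stone=1 tin=1
After 4 (gather 7 stone): hemp=2 stone=8 tin=1
After 5 (craft dagger): dagger=2 hemp=2 stone=4 tin=1
After 6 (craft dagger): dagger=4 hemp=2 tin=1
After 7 (gather 6 stone): dagger=4 hemp=2 stone=6 tin=1
After 8 (craft dagger): dagger=6 hemp=2 stone=2 tin=1
After 9 (gather 1 leather): dagger=6 hemp=2 leather=1 stone=2 tin=1
After 10 (gather 6 tin): dagger=6 hemp=2 leather=1 stone=2 tin=7
After 11 (gather 8 stone): dagger=6 hemp=2 leather=1 stone=10 tin=7
After 12 (consume 4 stone): dagger=6 hemp=2 leather=1 stone=6 tin=7
After 13 (consume 1 leather): dagger=6 hemp=2 stone=6 tin=7
After 14 (gather 7 tin): dagger=6 hemp=2 stone=6 tin=14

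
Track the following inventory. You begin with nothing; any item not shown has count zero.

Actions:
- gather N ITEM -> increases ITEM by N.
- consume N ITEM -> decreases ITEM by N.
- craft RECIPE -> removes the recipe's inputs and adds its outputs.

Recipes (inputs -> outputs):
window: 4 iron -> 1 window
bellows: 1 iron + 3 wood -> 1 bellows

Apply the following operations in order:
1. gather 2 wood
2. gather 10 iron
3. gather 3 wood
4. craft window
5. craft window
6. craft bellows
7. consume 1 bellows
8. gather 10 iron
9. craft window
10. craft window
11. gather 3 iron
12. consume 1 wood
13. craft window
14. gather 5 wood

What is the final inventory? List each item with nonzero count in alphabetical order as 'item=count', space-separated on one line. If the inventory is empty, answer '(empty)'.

After 1 (gather 2 wood): wood=2
After 2 (gather 10 iron): iron=10 wood=2
After 3 (gather 3 wood): iron=10 wood=5
After 4 (craft window): iron=6 window=1 wood=5
After 5 (craft window): iron=2 window=2 wood=5
After 6 (craft bellows): bellows=1 iron=1 window=2 wood=2
After 7 (consume 1 bellows): iron=1 window=2 wood=2
After 8 (gather 10 iron): iron=11 window=2 wood=2
After 9 (craft window): iron=7 window=3 wood=2
After 10 (craft window): iron=3 window=4 wood=2
After 11 (gather 3 iron): iron=6 window=4 wood=2
After 12 (consume 1 wood): iron=6 window=4 wood=1
After 13 (craft window): iron=2 window=5 wood=1
After 14 (gather 5 wood): iron=2 window=5 wood=6

Answer: iron=2 window=5 wood=6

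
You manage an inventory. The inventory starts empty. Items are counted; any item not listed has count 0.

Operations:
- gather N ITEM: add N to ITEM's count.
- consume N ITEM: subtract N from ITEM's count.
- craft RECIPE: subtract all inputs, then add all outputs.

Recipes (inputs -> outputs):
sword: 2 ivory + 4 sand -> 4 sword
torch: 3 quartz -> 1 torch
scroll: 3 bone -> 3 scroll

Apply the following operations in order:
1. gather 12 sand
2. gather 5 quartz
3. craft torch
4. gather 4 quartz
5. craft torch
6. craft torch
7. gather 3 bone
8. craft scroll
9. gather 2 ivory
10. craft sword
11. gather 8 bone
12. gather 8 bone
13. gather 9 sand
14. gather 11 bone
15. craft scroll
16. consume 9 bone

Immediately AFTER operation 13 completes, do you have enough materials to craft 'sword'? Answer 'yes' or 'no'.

After 1 (gather 12 sand): sand=12
After 2 (gather 5 quartz): quartz=5 sand=12
After 3 (craft torch): quartz=2 sand=12 torch=1
After 4 (gather 4 quartz): quartz=6 sand=12 torch=1
After 5 (craft torch): quartz=3 sand=12 torch=2
After 6 (craft torch): sand=12 torch=3
After 7 (gather 3 bone): bone=3 sand=12 torch=3
After 8 (craft scroll): sand=12 scroll=3 torch=3
After 9 (gather 2 ivory): ivory=2 sand=12 scroll=3 torch=3
After 10 (craft sword): sand=8 scroll=3 sword=4 torch=3
After 11 (gather 8 bone): bone=8 sand=8 scroll=3 sword=4 torch=3
After 12 (gather 8 bone): bone=16 sand=8 scroll=3 sword=4 torch=3
After 13 (gather 9 sand): bone=16 sand=17 scroll=3 sword=4 torch=3

Answer: no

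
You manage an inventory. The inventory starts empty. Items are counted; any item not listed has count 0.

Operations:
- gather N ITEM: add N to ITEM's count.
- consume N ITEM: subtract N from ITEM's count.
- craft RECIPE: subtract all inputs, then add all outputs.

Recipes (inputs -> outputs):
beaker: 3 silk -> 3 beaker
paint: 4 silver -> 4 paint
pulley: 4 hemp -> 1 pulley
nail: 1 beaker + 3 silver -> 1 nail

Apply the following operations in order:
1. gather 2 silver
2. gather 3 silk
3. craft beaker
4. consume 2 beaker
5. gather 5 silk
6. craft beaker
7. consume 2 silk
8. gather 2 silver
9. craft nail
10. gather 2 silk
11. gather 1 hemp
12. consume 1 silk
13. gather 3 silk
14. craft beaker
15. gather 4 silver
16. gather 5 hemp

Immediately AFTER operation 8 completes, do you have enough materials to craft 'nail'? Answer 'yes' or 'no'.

After 1 (gather 2 silver): silver=2
After 2 (gather 3 silk): silk=3 silver=2
After 3 (craft beaker): beaker=3 silver=2
After 4 (consume 2 beaker): beaker=1 silver=2
After 5 (gather 5 silk): beaker=1 silk=5 silver=2
After 6 (craft beaker): beaker=4 silk=2 silver=2
After 7 (consume 2 silk): beaker=4 silver=2
After 8 (gather 2 silver): beaker=4 silver=4

Answer: yes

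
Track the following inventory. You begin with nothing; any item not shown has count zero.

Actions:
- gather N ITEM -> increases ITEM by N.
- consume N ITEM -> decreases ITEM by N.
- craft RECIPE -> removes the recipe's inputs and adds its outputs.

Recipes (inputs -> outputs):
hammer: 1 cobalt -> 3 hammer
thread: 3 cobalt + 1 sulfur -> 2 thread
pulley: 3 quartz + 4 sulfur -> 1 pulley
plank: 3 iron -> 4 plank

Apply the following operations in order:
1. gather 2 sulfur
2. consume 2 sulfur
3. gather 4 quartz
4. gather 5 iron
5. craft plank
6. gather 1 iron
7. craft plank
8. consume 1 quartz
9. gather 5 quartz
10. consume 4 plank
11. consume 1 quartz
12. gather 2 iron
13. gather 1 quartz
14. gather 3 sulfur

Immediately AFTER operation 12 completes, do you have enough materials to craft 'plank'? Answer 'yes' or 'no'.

After 1 (gather 2 sulfur): sulfur=2
After 2 (consume 2 sulfur): (empty)
After 3 (gather 4 quartz): quartz=4
After 4 (gather 5 iron): iron=5 quartz=4
After 5 (craft plank): iron=2 plank=4 quartz=4
After 6 (gather 1 iron): iron=3 plank=4 quartz=4
After 7 (craft plank): plank=8 quartz=4
After 8 (consume 1 quartz): plank=8 quartz=3
After 9 (gather 5 quartz): plank=8 quartz=8
After 10 (consume 4 plank): plank=4 quartz=8
After 11 (consume 1 quartz): plank=4 quartz=7
After 12 (gather 2 iron): iron=2 plank=4 quartz=7

Answer: no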